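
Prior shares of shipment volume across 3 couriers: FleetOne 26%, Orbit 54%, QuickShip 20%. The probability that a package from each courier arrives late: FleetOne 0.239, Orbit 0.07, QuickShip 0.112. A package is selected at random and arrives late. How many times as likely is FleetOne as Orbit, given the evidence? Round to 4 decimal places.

1.6439

Compute prior × likelihood for every hypothesis:
  FleetOne: 0.26 × 0.239 = 0.06214
  Orbit: 0.54 × 0.07 = 0.0378
  QuickShip: 0.2 × 0.112 = 0.0224
Total = 0.12234.
The ratio is 0.06214 / 0.0378 (the normalizer cancels) = 1.6439.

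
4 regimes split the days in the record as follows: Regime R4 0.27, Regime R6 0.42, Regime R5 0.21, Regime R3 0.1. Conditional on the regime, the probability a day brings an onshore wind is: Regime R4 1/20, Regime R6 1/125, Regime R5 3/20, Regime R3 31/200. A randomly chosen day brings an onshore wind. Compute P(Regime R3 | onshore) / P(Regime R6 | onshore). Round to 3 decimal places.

Compute prior × likelihood for every hypothesis:
  Regime R4: 0.27 × 0.05 = 0.0135
  Regime R6: 0.42 × 0.008 = 0.00336
  Regime R5: 0.21 × 0.15 = 0.0315
  Regime R3: 0.1 × 0.155 = 0.0155
Sum = 0.06386.
The ratio is 0.0155 / 0.00336 (the normalizer cancels) = 4.613.

4.613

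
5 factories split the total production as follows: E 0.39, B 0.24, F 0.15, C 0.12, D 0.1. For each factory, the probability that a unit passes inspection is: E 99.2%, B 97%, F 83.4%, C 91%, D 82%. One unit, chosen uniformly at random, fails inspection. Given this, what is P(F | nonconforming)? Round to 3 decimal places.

0.389

Taking complements, P(nonconforming | each) = E 0.008, B 0.03, F 0.166, C 0.09, D 0.18.
Compute prior × likelihood for every hypothesis:
  E: 0.39 × 0.008 = 0.00312
  B: 0.24 × 0.03 = 0.0072
  F: 0.15 × 0.166 = 0.0249
  C: 0.12 × 0.09 = 0.0108
  D: 0.1 × 0.18 = 0.018
Total = 0.06402.
P(F | evidence) = 0.0249 / 0.06402 ≈ 0.389.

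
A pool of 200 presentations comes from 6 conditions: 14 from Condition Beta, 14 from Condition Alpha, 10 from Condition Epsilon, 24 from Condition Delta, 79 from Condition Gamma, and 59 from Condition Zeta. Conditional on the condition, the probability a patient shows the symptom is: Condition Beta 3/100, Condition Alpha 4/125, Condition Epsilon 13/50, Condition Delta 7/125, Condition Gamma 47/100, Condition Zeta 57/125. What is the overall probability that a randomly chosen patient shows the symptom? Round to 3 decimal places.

Unnormalized posteriors (prior × likelihood):
  Condition Beta: 0.07 × 0.03 = 0.0021
  Condition Alpha: 0.07 × 0.032 = 0.00224
  Condition Epsilon: 0.05 × 0.26 = 0.013
  Condition Delta: 0.12 × 0.056 = 0.00672
  Condition Gamma: 0.395 × 0.47 = 0.18565
  Condition Zeta: 0.295 × 0.456 = 0.13452
P(symptomatic) = 0.0021 + 0.00224 + 0.013 + 0.00672 + 0.18565 + 0.13452 = 0.34423 → 0.344.

0.344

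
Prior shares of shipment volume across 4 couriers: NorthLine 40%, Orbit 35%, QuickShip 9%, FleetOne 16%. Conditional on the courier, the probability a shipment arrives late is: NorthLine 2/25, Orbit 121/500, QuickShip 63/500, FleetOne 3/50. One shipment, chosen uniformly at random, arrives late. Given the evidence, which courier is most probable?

Orbit

Unnormalized posteriors (prior × likelihood):
  NorthLine: 0.4 × 0.08 = 0.032
  Orbit: 0.35 × 0.242 = 0.0847
  QuickShip: 0.09 × 0.126 = 0.01134
  FleetOne: 0.16 × 0.06 = 0.0096
Total = 0.13764.
Largest term belongs to Orbit, so Orbit is most probable.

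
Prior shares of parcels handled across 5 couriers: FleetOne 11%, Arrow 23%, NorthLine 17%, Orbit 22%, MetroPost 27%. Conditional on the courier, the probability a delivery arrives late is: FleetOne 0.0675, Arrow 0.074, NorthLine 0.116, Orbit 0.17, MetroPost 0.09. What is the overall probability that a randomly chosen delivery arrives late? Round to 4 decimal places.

0.1059

Unnormalized posteriors (prior × likelihood):
  FleetOne: 0.11 × 0.0675 = 0.007425
  Arrow: 0.23 × 0.074 = 0.01702
  NorthLine: 0.17 × 0.116 = 0.01972
  Orbit: 0.22 × 0.17 = 0.0374
  MetroPost: 0.27 × 0.09 = 0.0243
P(late) = 0.007425 + 0.01702 + 0.01972 + 0.0374 + 0.0243 = 0.105865 → 0.1059.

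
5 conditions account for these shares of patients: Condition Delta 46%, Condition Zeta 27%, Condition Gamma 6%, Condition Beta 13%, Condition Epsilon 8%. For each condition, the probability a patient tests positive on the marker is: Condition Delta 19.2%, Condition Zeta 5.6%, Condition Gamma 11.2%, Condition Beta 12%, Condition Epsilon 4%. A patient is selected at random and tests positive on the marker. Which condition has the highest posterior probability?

Prior × likelihood for each hypothesis:
  Condition Delta: 0.46 × 0.192 = 0.08832
  Condition Zeta: 0.27 × 0.056 = 0.01512
  Condition Gamma: 0.06 × 0.112 = 0.00672
  Condition Beta: 0.13 × 0.12 = 0.0156
  Condition Epsilon: 0.08 × 0.04 = 0.0032
Total = 0.12896.
Largest term belongs to Condition Delta, so Condition Delta is most probable.

Condition Delta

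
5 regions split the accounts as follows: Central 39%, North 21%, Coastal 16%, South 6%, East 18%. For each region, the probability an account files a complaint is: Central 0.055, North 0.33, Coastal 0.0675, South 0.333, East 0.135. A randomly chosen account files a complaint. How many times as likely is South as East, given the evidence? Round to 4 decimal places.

Prior × likelihood for each hypothesis:
  Central: 0.39 × 0.055 = 0.02145
  North: 0.21 × 0.33 = 0.0693
  Coastal: 0.16 × 0.0675 = 0.0108
  South: 0.06 × 0.333 = 0.01998
  East: 0.18 × 0.135 = 0.0243
Normalizing constant = 0.14583.
The ratio is 0.01998 / 0.0243 (the normalizer cancels) = 0.8222.

0.8222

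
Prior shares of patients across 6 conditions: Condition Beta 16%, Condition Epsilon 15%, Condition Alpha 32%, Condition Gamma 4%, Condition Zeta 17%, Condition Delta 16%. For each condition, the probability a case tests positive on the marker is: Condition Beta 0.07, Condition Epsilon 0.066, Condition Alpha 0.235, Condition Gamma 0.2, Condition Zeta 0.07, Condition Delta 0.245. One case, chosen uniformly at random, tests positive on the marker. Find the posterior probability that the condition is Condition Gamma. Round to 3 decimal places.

Unnormalized posteriors (prior × likelihood):
  Condition Beta: 0.16 × 0.07 = 0.0112
  Condition Epsilon: 0.15 × 0.066 = 0.0099
  Condition Alpha: 0.32 × 0.235 = 0.0752
  Condition Gamma: 0.04 × 0.2 = 0.008
  Condition Zeta: 0.17 × 0.07 = 0.0119
  Condition Delta: 0.16 × 0.245 = 0.0392
Normalizing constant = 0.1554.
P(Condition Gamma | evidence) = 0.008 / 0.1554 ≈ 0.051.

0.051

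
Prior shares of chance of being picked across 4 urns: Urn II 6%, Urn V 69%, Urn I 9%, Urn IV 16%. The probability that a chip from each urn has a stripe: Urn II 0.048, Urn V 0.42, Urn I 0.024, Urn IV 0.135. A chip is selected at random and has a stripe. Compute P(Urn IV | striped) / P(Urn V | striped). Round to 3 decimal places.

0.075

Compute prior × likelihood for every hypothesis:
  Urn II: 0.06 × 0.048 = 0.00288
  Urn V: 0.69 × 0.42 = 0.2898
  Urn I: 0.09 × 0.024 = 0.00216
  Urn IV: 0.16 × 0.135 = 0.0216
Normalizing constant = 0.31644.
The ratio is 0.0216 / 0.2898 (the normalizer cancels) = 0.075.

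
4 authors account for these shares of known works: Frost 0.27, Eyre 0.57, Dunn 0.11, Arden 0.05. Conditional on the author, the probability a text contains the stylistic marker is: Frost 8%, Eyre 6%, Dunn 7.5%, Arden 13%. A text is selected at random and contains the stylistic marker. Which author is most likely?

Eyre

Prior × likelihood for each hypothesis:
  Frost: 0.27 × 0.08 = 0.0216
  Eyre: 0.57 × 0.06 = 0.0342
  Dunn: 0.11 × 0.075 = 0.00825
  Arden: 0.05 × 0.13 = 0.0065
Normalizing constant = 0.07055.
Largest term belongs to Eyre, so Eyre is most probable.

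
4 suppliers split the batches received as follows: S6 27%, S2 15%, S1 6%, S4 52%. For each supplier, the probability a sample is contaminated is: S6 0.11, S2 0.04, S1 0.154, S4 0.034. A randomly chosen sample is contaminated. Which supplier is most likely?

S6

Unnormalized posteriors (prior × likelihood):
  S6: 0.27 × 0.11 = 0.0297
  S2: 0.15 × 0.04 = 0.006
  S1: 0.06 × 0.154 = 0.00924
  S4: 0.52 × 0.034 = 0.01768
Sum = 0.06262.
Largest term belongs to S6, so S6 is most probable.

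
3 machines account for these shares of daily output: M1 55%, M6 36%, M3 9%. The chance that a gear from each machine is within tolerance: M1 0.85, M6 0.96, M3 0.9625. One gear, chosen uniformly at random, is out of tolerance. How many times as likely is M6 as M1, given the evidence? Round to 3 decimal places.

Taking complements, P(oversize | each) = M1 0.15, M6 0.04, M3 0.0375.
Prior × likelihood for each hypothesis:
  M1: 0.55 × 0.15 = 0.0825
  M6: 0.36 × 0.04 = 0.0144
  M3: 0.09 × 0.0375 = 0.003375
Normalizing constant = 0.100275.
The ratio is 0.0144 / 0.0825 (the normalizer cancels) = 0.175.

0.175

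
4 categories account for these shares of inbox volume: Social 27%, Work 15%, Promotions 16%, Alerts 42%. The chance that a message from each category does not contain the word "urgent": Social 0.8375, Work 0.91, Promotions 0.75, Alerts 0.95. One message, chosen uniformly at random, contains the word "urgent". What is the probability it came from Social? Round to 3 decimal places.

0.371

Taking complements, P(urgent-flag | each) = Social 0.1625, Work 0.09, Promotions 0.25, Alerts 0.05.
By Bayes' rule, posterior ∝ prior × likelihood:
  Social: 0.27 × 0.1625 = 0.043875
  Work: 0.15 × 0.09 = 0.0135
  Promotions: 0.16 × 0.25 = 0.04
  Alerts: 0.42 × 0.05 = 0.021
Total = 0.118375.
P(Social | evidence) = 0.043875 / 0.118375 ≈ 0.371.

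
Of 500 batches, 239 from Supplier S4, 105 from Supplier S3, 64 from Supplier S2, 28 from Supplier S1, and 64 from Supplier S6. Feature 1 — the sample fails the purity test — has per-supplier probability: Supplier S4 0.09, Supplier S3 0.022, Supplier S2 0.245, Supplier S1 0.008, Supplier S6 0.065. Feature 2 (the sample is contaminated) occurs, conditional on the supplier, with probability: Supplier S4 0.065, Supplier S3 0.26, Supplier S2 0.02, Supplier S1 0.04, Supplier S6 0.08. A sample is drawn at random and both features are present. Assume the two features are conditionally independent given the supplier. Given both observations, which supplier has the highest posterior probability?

Supplier S4

Prior × likelihood for each hypothesis:
  Supplier S4: 0.478 × 0.09 × 0.065 = 0.0027963
  Supplier S3: 0.21 × 0.022 × 0.26 = 0.0012012
  Supplier S2: 0.128 × 0.245 × 0.02 = 0.0006272
  Supplier S1: 0.056 × 0.008 × 0.04 = 0.00001792
  Supplier S6: 0.128 × 0.065 × 0.08 = 0.0006656
Sum = 0.00530822.
Largest term belongs to Supplier S4, so Supplier S4 is most probable.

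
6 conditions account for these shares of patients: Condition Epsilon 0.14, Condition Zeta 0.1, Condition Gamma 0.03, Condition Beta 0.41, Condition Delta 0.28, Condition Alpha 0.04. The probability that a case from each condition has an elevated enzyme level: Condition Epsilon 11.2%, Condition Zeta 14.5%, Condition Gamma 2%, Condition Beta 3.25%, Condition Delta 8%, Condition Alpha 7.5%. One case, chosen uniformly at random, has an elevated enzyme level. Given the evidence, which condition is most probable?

Condition Delta

By Bayes' rule, posterior ∝ prior × likelihood:
  Condition Epsilon: 0.14 × 0.112 = 0.01568
  Condition Zeta: 0.1 × 0.145 = 0.0145
  Condition Gamma: 0.03 × 0.02 = 0.0006
  Condition Beta: 0.41 × 0.0325 = 0.013325
  Condition Delta: 0.28 × 0.08 = 0.0224
  Condition Alpha: 0.04 × 0.075 = 0.003
Total = 0.069505.
Largest term belongs to Condition Delta, so Condition Delta is most probable.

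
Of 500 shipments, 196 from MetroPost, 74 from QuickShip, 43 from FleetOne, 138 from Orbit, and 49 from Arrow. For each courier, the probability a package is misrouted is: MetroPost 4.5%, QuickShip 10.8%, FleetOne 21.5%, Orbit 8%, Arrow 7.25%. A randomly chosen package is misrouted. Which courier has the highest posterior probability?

Unnormalized posteriors (prior × likelihood):
  MetroPost: 0.392 × 0.045 = 0.01764
  QuickShip: 0.148 × 0.108 = 0.015984
  FleetOne: 0.086 × 0.215 = 0.01849
  Orbit: 0.276 × 0.08 = 0.02208
  Arrow: 0.098 × 0.0725 = 0.007105
Normalizing constant = 0.081299.
Largest term belongs to Orbit, so Orbit is most probable.

Orbit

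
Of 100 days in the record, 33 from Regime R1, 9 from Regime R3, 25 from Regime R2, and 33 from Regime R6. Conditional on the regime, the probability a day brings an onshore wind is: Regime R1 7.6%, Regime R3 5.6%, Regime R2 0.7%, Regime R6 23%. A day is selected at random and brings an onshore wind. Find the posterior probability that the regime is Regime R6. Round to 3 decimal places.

Unnormalized posteriors (prior × likelihood):
  Regime R1: 0.33 × 0.076 = 0.02508
  Regime R3: 0.09 × 0.056 = 0.00504
  Regime R2: 0.25 × 0.007 = 0.00175
  Regime R6: 0.33 × 0.23 = 0.0759
Normalizing constant = 0.10777.
P(Regime R6 | evidence) = 0.0759 / 0.10777 ≈ 0.704.

0.704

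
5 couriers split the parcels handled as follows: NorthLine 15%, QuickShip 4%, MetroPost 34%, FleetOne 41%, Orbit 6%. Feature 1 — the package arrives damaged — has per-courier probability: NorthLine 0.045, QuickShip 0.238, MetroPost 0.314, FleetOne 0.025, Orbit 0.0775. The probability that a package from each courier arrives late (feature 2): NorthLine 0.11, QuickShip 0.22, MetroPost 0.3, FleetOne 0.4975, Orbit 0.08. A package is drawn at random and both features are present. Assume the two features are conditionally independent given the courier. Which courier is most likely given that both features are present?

MetroPost

Unnormalized posteriors (prior × likelihood):
  NorthLine: 0.15 × 0.045 × 0.11 = 0.0007425
  QuickShip: 0.04 × 0.238 × 0.22 = 0.0020944
  MetroPost: 0.34 × 0.314 × 0.3 = 0.032028
  FleetOne: 0.41 × 0.025 × 0.4975 = 0.005099375
  Orbit: 0.06 × 0.0775 × 0.08 = 0.000372
Normalizing constant = 0.040336275.
Largest term belongs to MetroPost, so MetroPost is most probable.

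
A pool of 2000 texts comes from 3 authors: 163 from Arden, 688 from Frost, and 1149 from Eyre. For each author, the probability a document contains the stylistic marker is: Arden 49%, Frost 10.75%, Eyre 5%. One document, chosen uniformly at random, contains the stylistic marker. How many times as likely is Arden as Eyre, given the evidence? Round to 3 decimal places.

By Bayes' rule, posterior ∝ prior × likelihood:
  Arden: 0.0815 × 0.49 = 0.039935
  Frost: 0.344 × 0.1075 = 0.03698
  Eyre: 0.5745 × 0.05 = 0.028725
Sum = 0.10564.
The ratio is 0.039935 / 0.028725 (the normalizer cancels) = 1.390.

1.390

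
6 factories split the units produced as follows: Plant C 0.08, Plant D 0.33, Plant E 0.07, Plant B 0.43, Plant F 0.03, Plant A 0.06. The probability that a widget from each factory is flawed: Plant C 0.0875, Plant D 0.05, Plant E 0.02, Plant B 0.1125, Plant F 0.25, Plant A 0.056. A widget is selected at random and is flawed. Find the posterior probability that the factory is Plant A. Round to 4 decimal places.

0.0399

By Bayes' rule, posterior ∝ prior × likelihood:
  Plant C: 0.08 × 0.0875 = 0.007
  Plant D: 0.33 × 0.05 = 0.0165
  Plant E: 0.07 × 0.02 = 0.0014
  Plant B: 0.43 × 0.1125 = 0.048375
  Plant F: 0.03 × 0.25 = 0.0075
  Plant A: 0.06 × 0.056 = 0.00336
Normalizing constant = 0.084135.
P(Plant A | evidence) = 0.00336 / 0.084135 ≈ 0.0399.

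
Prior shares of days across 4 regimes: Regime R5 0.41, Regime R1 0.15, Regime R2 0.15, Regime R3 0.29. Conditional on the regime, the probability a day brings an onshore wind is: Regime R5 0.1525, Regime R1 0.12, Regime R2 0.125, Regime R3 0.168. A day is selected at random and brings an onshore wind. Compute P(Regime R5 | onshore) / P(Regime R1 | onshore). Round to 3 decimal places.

3.474

By Bayes' rule, posterior ∝ prior × likelihood:
  Regime R5: 0.41 × 0.1525 = 0.062525
  Regime R1: 0.15 × 0.12 = 0.018
  Regime R2: 0.15 × 0.125 = 0.01875
  Regime R3: 0.29 × 0.168 = 0.04872
Normalizing constant = 0.147995.
The ratio is 0.062525 / 0.018 (the normalizer cancels) = 3.474.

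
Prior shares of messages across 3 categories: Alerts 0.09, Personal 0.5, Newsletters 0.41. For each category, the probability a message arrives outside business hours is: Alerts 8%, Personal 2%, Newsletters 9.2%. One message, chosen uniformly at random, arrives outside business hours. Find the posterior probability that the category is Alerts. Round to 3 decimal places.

Unnormalized posteriors (prior × likelihood):
  Alerts: 0.09 × 0.08 = 0.0072
  Personal: 0.5 × 0.02 = 0.01
  Newsletters: 0.41 × 0.092 = 0.03772
Sum = 0.05492.
P(Alerts | evidence) = 0.0072 / 0.05492 ≈ 0.131.

0.131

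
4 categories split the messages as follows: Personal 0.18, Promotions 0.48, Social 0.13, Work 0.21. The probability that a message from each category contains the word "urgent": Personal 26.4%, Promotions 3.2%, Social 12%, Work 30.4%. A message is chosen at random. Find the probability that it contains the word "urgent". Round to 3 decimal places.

0.142

Unnormalized posteriors (prior × likelihood):
  Personal: 0.18 × 0.264 = 0.04752
  Promotions: 0.48 × 0.032 = 0.01536
  Social: 0.13 × 0.12 = 0.0156
  Work: 0.21 × 0.304 = 0.06384
P(urgent-flag) = 0.04752 + 0.01536 + 0.0156 + 0.06384 = 0.14232 → 0.142.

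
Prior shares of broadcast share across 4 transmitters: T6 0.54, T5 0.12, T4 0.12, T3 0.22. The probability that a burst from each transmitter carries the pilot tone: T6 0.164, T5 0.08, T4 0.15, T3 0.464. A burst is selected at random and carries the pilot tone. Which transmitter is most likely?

Prior × likelihood for each hypothesis:
  T6: 0.54 × 0.164 = 0.08856
  T5: 0.12 × 0.08 = 0.0096
  T4: 0.12 × 0.15 = 0.018
  T3: 0.22 × 0.464 = 0.10208
Sum = 0.21824.
Largest term belongs to T3, so T3 is most probable.

T3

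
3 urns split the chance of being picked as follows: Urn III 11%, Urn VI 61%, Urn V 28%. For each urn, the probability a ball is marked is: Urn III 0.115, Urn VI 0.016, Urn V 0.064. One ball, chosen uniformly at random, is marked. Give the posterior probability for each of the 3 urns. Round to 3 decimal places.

Urn III 0.314, Urn VI 0.242, Urn V 0.444

Unnormalized posteriors (prior × likelihood):
  Urn III: 0.11 × 0.115 = 0.01265
  Urn VI: 0.61 × 0.016 = 0.00976
  Urn V: 0.28 × 0.064 = 0.01792
Total = 0.04033.
P(Urn III | marked) = 0.01265/0.04033 ≈ 0.314
P(Urn VI | marked) = 0.00976/0.04033 ≈ 0.242
P(Urn V | marked) = 0.01792/0.04033 ≈ 0.444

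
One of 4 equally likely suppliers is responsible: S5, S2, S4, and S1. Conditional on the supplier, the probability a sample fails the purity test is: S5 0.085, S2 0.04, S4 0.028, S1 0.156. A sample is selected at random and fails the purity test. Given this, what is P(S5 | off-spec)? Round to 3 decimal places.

0.275

Since the prior is uniform, the posterior is proportional to the likelihood:
  S5: 0.085
  S2: 0.04
  S4: 0.028
  S1: 0.156
Normalizing constant = 0.309.
P(S5 | evidence) = 0.085 / 0.309 ≈ 0.275.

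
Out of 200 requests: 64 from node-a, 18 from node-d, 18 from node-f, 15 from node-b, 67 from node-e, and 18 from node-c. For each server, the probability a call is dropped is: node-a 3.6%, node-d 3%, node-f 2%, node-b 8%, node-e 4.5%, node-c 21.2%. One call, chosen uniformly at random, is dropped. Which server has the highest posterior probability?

Unnormalized posteriors (prior × likelihood):
  node-a: 0.32 × 0.036 = 0.01152
  node-d: 0.09 × 0.03 = 0.0027
  node-f: 0.09 × 0.02 = 0.0018
  node-b: 0.075 × 0.08 = 0.006
  node-e: 0.335 × 0.045 = 0.015075
  node-c: 0.09 × 0.212 = 0.01908
Total = 0.056175.
Largest term belongs to node-c, so node-c is most probable.

node-c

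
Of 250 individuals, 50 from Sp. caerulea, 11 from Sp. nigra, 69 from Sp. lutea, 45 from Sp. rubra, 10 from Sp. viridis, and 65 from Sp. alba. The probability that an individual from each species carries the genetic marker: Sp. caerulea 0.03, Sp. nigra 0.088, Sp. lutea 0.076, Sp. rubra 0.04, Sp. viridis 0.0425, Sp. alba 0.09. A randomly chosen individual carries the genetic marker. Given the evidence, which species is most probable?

Sp. alba

By Bayes' rule, posterior ∝ prior × likelihood:
  Sp. caerulea: 0.2 × 0.03 = 0.006
  Sp. nigra: 0.044 × 0.088 = 0.003872
  Sp. lutea: 0.276 × 0.076 = 0.020976
  Sp. rubra: 0.18 × 0.04 = 0.0072
  Sp. viridis: 0.04 × 0.0425 = 0.0017
  Sp. alba: 0.26 × 0.09 = 0.0234
Total = 0.063148.
Largest term belongs to Sp. alba, so Sp. alba is most probable.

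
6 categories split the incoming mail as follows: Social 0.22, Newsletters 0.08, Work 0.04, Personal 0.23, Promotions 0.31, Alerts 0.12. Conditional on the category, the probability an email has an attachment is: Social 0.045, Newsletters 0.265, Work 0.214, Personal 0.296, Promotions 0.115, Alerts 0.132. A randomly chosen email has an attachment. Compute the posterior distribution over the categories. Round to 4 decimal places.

Prior × likelihood for each hypothesis:
  Social: 0.22 × 0.045 = 0.0099
  Newsletters: 0.08 × 0.265 = 0.0212
  Work: 0.04 × 0.214 = 0.00856
  Personal: 0.23 × 0.296 = 0.06808
  Promotions: 0.31 × 0.115 = 0.03565
  Alerts: 0.12 × 0.132 = 0.01584
Normalizing constant = 0.15923.
P(Social | attachment) = 0.0099/0.15923 ≈ 0.0622
P(Newsletters | attachment) = 0.0212/0.15923 ≈ 0.1331
P(Work | attachment) = 0.00856/0.15923 ≈ 0.0538
P(Personal | attachment) = 0.06808/0.15923 ≈ 0.4276
P(Promotions | attachment) = 0.03565/0.15923 ≈ 0.2239
P(Alerts | attachment) = 0.01584/0.15923 ≈ 0.0995

Social 0.0622, Newsletters 0.1331, Work 0.0538, Personal 0.4276, Promotions 0.2239, Alerts 0.0995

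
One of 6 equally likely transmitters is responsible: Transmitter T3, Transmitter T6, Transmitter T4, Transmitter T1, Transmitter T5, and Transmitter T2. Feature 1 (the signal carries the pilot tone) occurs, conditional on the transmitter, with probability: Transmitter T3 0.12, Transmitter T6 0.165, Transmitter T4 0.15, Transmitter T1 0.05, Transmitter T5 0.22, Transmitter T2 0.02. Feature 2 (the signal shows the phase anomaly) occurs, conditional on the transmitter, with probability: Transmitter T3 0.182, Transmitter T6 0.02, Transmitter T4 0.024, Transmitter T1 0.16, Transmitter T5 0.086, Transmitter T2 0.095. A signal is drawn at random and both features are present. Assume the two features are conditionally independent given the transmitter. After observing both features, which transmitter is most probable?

Transmitter T3

Since the prior is uniform, the posterior is proportional to the likelihood:
  Transmitter T3: 0.12 × 0.182 = 0.02184
  Transmitter T6: 0.165 × 0.02 = 0.0033
  Transmitter T4: 0.15 × 0.024 = 0.0036
  Transmitter T1: 0.05 × 0.16 = 0.008
  Transmitter T5: 0.22 × 0.086 = 0.01892
  Transmitter T2: 0.02 × 0.095 = 0.0019
Sum = 0.05756.
Largest term belongs to Transmitter T3, so Transmitter T3 is most probable.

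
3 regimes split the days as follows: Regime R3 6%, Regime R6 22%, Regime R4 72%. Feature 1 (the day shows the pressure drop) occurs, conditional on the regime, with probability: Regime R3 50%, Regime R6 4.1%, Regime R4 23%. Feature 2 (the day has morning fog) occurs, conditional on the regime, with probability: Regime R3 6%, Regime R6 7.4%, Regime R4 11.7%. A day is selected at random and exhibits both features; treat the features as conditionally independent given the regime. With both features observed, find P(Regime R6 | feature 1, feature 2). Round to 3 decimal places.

By Bayes' rule, posterior ∝ prior × likelihood:
  Regime R3: 0.06 × 0.5 × 0.06 = 0.0018
  Regime R6: 0.22 × 0.041 × 0.074 = 0.00066748
  Regime R4: 0.72 × 0.23 × 0.117 = 0.0193752
Normalizing constant = 0.02184268.
P(Regime R6 | evidence) = 0.00066748 / 0.02184268 ≈ 0.031.

0.031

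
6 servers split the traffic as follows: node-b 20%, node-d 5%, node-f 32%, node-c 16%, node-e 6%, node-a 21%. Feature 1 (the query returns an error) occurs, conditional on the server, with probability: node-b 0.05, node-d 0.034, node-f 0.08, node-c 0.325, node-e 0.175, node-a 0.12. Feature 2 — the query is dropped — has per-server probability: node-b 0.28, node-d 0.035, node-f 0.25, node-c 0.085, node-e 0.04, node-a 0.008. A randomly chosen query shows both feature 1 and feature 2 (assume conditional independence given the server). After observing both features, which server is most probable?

Compute prior × likelihood for every hypothesis:
  node-b: 0.2 × 0.05 × 0.28 = 0.0028
  node-d: 0.05 × 0.034 × 0.035 = 0.0000595
  node-f: 0.32 × 0.08 × 0.25 = 0.0064
  node-c: 0.16 × 0.325 × 0.085 = 0.00442
  node-e: 0.06 × 0.175 × 0.04 = 0.00042
  node-a: 0.21 × 0.12 × 0.008 = 0.0002016
Normalizing constant = 0.0143011.
Largest term belongs to node-f, so node-f is most probable.

node-f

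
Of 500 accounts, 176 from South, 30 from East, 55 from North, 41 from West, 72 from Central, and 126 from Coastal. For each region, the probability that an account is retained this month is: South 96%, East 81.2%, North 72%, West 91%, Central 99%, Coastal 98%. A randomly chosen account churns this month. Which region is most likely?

North

Taking complements, P(churn | each) = South 0.04, East 0.188, North 0.28, West 0.09, Central 0.01, Coastal 0.02.
Unnormalized posteriors (prior × likelihood):
  South: 0.352 × 0.04 = 0.01408
  East: 0.06 × 0.188 = 0.01128
  North: 0.11 × 0.28 = 0.0308
  West: 0.082 × 0.09 = 0.00738
  Central: 0.144 × 0.01 = 0.00144
  Coastal: 0.252 × 0.02 = 0.00504
Total = 0.07002.
Largest term belongs to North, so North is most probable.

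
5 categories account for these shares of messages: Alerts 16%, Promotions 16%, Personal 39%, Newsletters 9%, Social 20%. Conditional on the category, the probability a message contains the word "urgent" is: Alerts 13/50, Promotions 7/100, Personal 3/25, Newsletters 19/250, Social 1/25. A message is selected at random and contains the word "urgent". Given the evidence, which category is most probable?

Personal

Compute prior × likelihood for every hypothesis:
  Alerts: 0.16 × 0.26 = 0.0416
  Promotions: 0.16 × 0.07 = 0.0112
  Personal: 0.39 × 0.12 = 0.0468
  Newsletters: 0.09 × 0.076 = 0.00684
  Social: 0.2 × 0.04 = 0.008
Normalizing constant = 0.11444.
Largest term belongs to Personal, so Personal is most probable.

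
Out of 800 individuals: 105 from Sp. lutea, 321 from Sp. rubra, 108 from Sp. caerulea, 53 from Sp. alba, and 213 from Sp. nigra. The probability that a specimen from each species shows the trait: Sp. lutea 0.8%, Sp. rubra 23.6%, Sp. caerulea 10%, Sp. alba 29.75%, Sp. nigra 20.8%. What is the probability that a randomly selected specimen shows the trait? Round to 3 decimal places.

0.184

By Bayes' rule, posterior ∝ prior × likelihood:
  Sp. lutea: 0.13125 × 0.008 = 0.00105
  Sp. rubra: 0.40125 × 0.236 = 0.094695
  Sp. caerulea: 0.135 × 0.1 = 0.0135
  Sp. alba: 0.06625 × 0.2975 = 0.019709375
  Sp. nigra: 0.26625 × 0.208 = 0.05538
P(trait) = 0.00105 + 0.094695 + 0.0135 + 0.019709375 + 0.05538 = 0.184334375 → 0.184.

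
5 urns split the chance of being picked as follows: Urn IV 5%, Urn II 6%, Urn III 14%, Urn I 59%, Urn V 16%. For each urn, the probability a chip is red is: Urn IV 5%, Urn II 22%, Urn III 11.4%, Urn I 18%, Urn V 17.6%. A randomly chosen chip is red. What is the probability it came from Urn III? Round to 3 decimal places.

0.096

Unnormalized posteriors (prior × likelihood):
  Urn IV: 0.05 × 0.05 = 0.0025
  Urn II: 0.06 × 0.22 = 0.0132
  Urn III: 0.14 × 0.114 = 0.01596
  Urn I: 0.59 × 0.18 = 0.1062
  Urn V: 0.16 × 0.176 = 0.02816
Normalizing constant = 0.16602.
P(Urn III | evidence) = 0.01596 / 0.16602 ≈ 0.096.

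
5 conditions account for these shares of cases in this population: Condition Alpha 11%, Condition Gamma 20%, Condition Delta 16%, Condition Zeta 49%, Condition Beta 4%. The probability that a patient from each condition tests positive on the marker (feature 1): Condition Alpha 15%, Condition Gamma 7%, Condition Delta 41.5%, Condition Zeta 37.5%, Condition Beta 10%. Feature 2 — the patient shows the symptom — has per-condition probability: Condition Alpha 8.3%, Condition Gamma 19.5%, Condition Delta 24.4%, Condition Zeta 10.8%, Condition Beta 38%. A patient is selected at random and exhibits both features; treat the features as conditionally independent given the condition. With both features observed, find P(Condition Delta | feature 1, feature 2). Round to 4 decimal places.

0.3888

Prior × likelihood for each hypothesis:
  Condition Alpha: 0.11 × 0.15 × 0.083 = 0.0013695
  Condition Gamma: 0.2 × 0.07 × 0.195 = 0.00273
  Condition Delta: 0.16 × 0.415 × 0.244 = 0.0162016
  Condition Zeta: 0.49 × 0.375 × 0.108 = 0.019845
  Condition Beta: 0.04 × 0.1 × 0.38 = 0.00152
Total = 0.0416661.
P(Condition Delta | evidence) = 0.0162016 / 0.0416661 ≈ 0.3888.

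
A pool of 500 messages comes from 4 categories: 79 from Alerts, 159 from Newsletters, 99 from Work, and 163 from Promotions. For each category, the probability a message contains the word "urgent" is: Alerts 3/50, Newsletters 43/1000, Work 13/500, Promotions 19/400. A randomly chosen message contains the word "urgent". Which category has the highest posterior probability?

Compute prior × likelihood for every hypothesis:
  Alerts: 0.158 × 0.06 = 0.00948
  Newsletters: 0.318 × 0.043 = 0.013674
  Work: 0.198 × 0.026 = 0.005148
  Promotions: 0.326 × 0.0475 = 0.015485
Normalizing constant = 0.043787.
Largest term belongs to Promotions, so Promotions is most probable.

Promotions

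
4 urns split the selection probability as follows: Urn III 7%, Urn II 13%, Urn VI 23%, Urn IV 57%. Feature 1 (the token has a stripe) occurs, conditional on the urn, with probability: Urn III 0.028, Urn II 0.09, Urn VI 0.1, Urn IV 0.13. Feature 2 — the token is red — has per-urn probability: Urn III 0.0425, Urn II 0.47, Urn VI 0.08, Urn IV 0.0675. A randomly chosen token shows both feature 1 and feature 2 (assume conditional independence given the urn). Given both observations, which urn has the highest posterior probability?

Urn II

Unnormalized posteriors (prior × likelihood):
  Urn III: 0.07 × 0.028 × 0.0425 = 0.0000833
  Urn II: 0.13 × 0.09 × 0.47 = 0.005499
  Urn VI: 0.23 × 0.1 × 0.08 = 0.00184
  Urn IV: 0.57 × 0.13 × 0.0675 = 0.00500175
Total = 0.01242405.
Largest term belongs to Urn II, so Urn II is most probable.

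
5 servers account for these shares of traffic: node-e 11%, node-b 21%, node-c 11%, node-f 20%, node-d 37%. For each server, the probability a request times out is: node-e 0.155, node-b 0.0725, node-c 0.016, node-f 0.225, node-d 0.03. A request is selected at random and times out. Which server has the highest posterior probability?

Unnormalized posteriors (prior × likelihood):
  node-e: 0.11 × 0.155 = 0.01705
  node-b: 0.21 × 0.0725 = 0.015225
  node-c: 0.11 × 0.016 = 0.00176
  node-f: 0.2 × 0.225 = 0.045
  node-d: 0.37 × 0.03 = 0.0111
Normalizing constant = 0.090135.
Largest term belongs to node-f, so node-f is most probable.

node-f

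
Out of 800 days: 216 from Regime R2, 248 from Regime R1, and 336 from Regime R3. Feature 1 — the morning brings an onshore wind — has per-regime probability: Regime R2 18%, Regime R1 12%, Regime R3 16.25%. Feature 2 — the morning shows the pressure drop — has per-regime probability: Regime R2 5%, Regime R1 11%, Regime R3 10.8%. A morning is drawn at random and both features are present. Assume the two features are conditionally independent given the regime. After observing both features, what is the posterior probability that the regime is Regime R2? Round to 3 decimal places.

0.175

Compute prior × likelihood for every hypothesis:
  Regime R2: 0.27 × 0.18 × 0.05 = 0.00243
  Regime R1: 0.31 × 0.12 × 0.11 = 0.004092
  Regime R3: 0.42 × 0.1625 × 0.108 = 0.007371
Total = 0.013893.
P(Regime R2 | evidence) = 0.00243 / 0.013893 ≈ 0.175.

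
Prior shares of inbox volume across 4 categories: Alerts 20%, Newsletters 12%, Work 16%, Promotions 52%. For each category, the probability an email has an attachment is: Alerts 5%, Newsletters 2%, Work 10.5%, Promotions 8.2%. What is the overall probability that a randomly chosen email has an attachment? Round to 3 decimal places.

Compute prior × likelihood for every hypothesis:
  Alerts: 0.2 × 0.05 = 0.01
  Newsletters: 0.12 × 0.02 = 0.0024
  Work: 0.16 × 0.105 = 0.0168
  Promotions: 0.52 × 0.082 = 0.04264
P(attachment) = 0.01 + 0.0024 + 0.0168 + 0.04264 = 0.07184 → 0.072.

0.072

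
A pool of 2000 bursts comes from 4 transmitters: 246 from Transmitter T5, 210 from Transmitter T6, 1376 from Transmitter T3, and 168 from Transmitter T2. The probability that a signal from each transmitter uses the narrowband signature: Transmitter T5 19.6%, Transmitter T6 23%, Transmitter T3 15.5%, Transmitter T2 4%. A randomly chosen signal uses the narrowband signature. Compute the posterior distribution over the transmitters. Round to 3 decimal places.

Transmitter T5 0.152, Transmitter T6 0.153, Transmitter T3 0.674, Transmitter T2 0.021

By Bayes' rule, posterior ∝ prior × likelihood:
  Transmitter T5: 0.123 × 0.196 = 0.024108
  Transmitter T6: 0.105 × 0.23 = 0.02415
  Transmitter T3: 0.688 × 0.155 = 0.10664
  Transmitter T2: 0.084 × 0.04 = 0.00336
Sum = 0.158258.
P(Transmitter T5 | narrowband) = 0.024108/0.158258 ≈ 0.152
P(Transmitter T6 | narrowband) = 0.02415/0.158258 ≈ 0.153
P(Transmitter T3 | narrowband) = 0.10664/0.158258 ≈ 0.674
P(Transmitter T2 | narrowband) = 0.00336/0.158258 ≈ 0.021
(Check: 0.152+0.153+0.674+0.021 = 1.000.)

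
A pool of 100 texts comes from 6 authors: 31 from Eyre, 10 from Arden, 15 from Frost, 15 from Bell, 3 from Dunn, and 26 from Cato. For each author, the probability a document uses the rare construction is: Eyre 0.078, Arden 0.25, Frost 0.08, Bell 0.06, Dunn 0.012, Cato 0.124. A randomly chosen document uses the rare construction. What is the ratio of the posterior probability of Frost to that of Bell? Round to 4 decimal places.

Prior × likelihood for each hypothesis:
  Eyre: 0.31 × 0.078 = 0.02418
  Arden: 0.1 × 0.25 = 0.025
  Frost: 0.15 × 0.08 = 0.012
  Bell: 0.15 × 0.06 = 0.009
  Dunn: 0.03 × 0.012 = 0.00036
  Cato: 0.26 × 0.124 = 0.03224
Total = 0.10278.
The ratio is 0.012 / 0.009 (the normalizer cancels) = 1.3333.

1.3333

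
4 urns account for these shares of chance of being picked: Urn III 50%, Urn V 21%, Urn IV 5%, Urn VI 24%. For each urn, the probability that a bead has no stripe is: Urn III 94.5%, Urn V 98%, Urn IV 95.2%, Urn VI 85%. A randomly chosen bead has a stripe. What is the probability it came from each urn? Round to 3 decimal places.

Urn III 0.392, Urn V 0.060, Urn IV 0.034, Urn VI 0.514

Taking complements, P(striped | each) = Urn III 0.055, Urn V 0.02, Urn IV 0.048, Urn VI 0.15.
Unnormalized posteriors (prior × likelihood):
  Urn III: 0.5 × 0.055 = 0.0275
  Urn V: 0.21 × 0.02 = 0.0042
  Urn IV: 0.05 × 0.048 = 0.0024
  Urn VI: 0.24 × 0.15 = 0.036
Total = 0.0701.
P(Urn III | striped) = 0.0275/0.0701 ≈ 0.392
P(Urn V | striped) = 0.0042/0.0701 ≈ 0.060
P(Urn IV | striped) = 0.0024/0.0701 ≈ 0.034
P(Urn VI | striped) = 0.036/0.0701 ≈ 0.514
(Check: 0.392+0.060+0.034+0.514 = 1.000.)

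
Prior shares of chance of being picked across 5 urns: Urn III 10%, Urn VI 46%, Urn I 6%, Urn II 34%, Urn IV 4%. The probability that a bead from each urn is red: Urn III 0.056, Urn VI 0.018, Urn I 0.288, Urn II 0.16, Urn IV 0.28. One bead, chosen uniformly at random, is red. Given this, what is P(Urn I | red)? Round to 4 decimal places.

By Bayes' rule, posterior ∝ prior × likelihood:
  Urn III: 0.1 × 0.056 = 0.0056
  Urn VI: 0.46 × 0.018 = 0.00828
  Urn I: 0.06 × 0.288 = 0.01728
  Urn II: 0.34 × 0.16 = 0.0544
  Urn IV: 0.04 × 0.28 = 0.0112
Normalizing constant = 0.09676.
P(Urn I | evidence) = 0.01728 / 0.09676 ≈ 0.1786.

0.1786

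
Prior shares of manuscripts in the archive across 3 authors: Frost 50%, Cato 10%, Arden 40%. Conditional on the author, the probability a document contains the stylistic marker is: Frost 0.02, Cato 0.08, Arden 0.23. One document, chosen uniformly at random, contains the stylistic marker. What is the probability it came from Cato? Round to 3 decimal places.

0.073

Unnormalized posteriors (prior × likelihood):
  Frost: 0.5 × 0.02 = 0.01
  Cato: 0.1 × 0.08 = 0.008
  Arden: 0.4 × 0.23 = 0.092
Sum = 0.11.
P(Cato | evidence) = 0.008 / 0.11 ≈ 0.073.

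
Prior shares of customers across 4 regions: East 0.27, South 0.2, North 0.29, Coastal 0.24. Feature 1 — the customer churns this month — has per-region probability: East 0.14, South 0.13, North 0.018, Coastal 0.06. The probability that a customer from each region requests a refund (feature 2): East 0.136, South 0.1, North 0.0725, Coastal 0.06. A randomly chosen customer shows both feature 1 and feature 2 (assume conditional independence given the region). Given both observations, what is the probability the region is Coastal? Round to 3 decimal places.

0.096

Compute prior × likelihood for every hypothesis:
  East: 0.27 × 0.14 × 0.136 = 0.0051408
  South: 0.2 × 0.13 × 0.1 = 0.0026
  North: 0.29 × 0.018 × 0.0725 = 0.00037845
  Coastal: 0.24 × 0.06 × 0.06 = 0.000864
Total = 0.00898325.
P(Coastal | evidence) = 0.000864 / 0.00898325 ≈ 0.096.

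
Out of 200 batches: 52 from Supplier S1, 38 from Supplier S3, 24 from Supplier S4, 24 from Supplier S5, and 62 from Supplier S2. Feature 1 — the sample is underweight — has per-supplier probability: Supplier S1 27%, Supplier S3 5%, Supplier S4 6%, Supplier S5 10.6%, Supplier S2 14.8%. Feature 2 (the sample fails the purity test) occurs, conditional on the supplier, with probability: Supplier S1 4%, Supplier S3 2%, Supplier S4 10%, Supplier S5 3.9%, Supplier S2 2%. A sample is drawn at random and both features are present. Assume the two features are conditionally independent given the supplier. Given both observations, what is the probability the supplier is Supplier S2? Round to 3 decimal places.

Unnormalized posteriors (prior × likelihood):
  Supplier S1: 0.26 × 0.27 × 0.04 = 0.002808
  Supplier S3: 0.19 × 0.05 × 0.02 = 0.00019
  Supplier S4: 0.12 × 0.06 × 0.1 = 0.00072
  Supplier S5: 0.12 × 0.106 × 0.039 = 0.00049608
  Supplier S2: 0.31 × 0.148 × 0.02 = 0.0009176
Total = 0.00513168.
P(Supplier S2 | evidence) = 0.0009176 / 0.00513168 ≈ 0.179.

0.179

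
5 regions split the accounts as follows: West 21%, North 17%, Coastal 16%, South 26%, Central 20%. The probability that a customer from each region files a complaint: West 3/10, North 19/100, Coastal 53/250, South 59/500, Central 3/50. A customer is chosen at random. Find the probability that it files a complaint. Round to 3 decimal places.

Compute prior × likelihood for every hypothesis:
  West: 0.21 × 0.3 = 0.063
  North: 0.17 × 0.19 = 0.0323
  Coastal: 0.16 × 0.212 = 0.03392
  South: 0.26 × 0.118 = 0.03068
  Central: 0.2 × 0.06 = 0.012
P(complaint) = 0.063 + 0.0323 + 0.03392 + 0.03068 + 0.012 = 0.1719 → 0.172.

0.172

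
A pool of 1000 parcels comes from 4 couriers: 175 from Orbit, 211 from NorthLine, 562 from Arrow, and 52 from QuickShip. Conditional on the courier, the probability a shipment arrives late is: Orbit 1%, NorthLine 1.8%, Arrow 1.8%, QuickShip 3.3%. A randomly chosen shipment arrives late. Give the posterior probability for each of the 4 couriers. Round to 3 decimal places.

Orbit 0.101, NorthLine 0.219, Arrow 0.582, QuickShip 0.099

Compute prior × likelihood for every hypothesis:
  Orbit: 0.175 × 0.01 = 0.00175
  NorthLine: 0.211 × 0.018 = 0.003798
  Arrow: 0.562 × 0.018 = 0.010116
  QuickShip: 0.052 × 0.033 = 0.001716
Sum = 0.01738.
P(Orbit | late) = 0.00175/0.01738 ≈ 0.101
P(NorthLine | late) = 0.003798/0.01738 ≈ 0.219
P(Arrow | late) = 0.010116/0.01738 ≈ 0.582
P(QuickShip | late) = 0.001716/0.01738 ≈ 0.099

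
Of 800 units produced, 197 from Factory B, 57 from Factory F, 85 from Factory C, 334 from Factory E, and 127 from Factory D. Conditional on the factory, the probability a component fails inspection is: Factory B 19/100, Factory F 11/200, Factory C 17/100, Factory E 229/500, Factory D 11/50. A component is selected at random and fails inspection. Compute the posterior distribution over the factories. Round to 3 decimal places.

Unnormalized posteriors (prior × likelihood):
  Factory B: 0.24625 × 0.19 = 0.0467875
  Factory F: 0.07125 × 0.055 = 0.00391875
  Factory C: 0.10625 × 0.17 = 0.0180625
  Factory E: 0.4175 × 0.458 = 0.191215
  Factory D: 0.15875 × 0.22 = 0.034925
Sum = 0.29490875.
P(Factory B | nonconforming) = 0.0467875/0.29490875 ≈ 0.159
P(Factory F | nonconforming) = 0.00391875/0.29490875 ≈ 0.013
P(Factory C | nonconforming) = 0.0180625/0.29490875 ≈ 0.061
P(Factory E | nonconforming) = 0.191215/0.29490875 ≈ 0.648
P(Factory D | nonconforming) = 0.034925/0.29490875 ≈ 0.118
(Check: 0.159+0.013+0.061+0.648+0.118 = 0.999.)

Factory B 0.159, Factory F 0.013, Factory C 0.061, Factory E 0.648, Factory D 0.118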